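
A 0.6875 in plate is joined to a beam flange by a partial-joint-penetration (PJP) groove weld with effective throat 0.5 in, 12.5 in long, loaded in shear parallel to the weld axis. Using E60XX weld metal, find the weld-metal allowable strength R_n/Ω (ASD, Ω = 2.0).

E60XX → F_EXX = 60 ksi.
Effective throat (given) t_e = 0.5 in.
A_we = 0.5 × 12.5 = 6.25 in².
F_nw = 0.6 F_EXX = 36 ksi.
R_n/Ω = (36 × 6.25) / 2.0 = 112.5 kips.

R_n/Ω ≈ 112 kips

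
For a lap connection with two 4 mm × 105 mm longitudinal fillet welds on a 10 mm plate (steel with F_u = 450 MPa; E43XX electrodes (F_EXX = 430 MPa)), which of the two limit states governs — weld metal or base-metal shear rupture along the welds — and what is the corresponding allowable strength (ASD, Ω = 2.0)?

t_e = 0.707 × 4 = 2.828 mm; L = 210 mm.
Weld metal: R_n/Ω = (1/2.0) × 0.6 × 430 × 2.828 × 210 × 10⁻³ = 76.61 kN.
Base metal (shear rupture): R_n/Ω = (1/2.0) × 0.6 × 450 × 10 × 210 × 10⁻³ = 283.5 kN.
Governing: weld metal.

R_n/Ω ≈ 76.6 kN (weld metal governs)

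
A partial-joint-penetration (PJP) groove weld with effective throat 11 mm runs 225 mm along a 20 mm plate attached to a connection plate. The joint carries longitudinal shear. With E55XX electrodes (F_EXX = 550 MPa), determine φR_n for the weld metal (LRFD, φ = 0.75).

φR_n ≈ 613 kN

Effective throat (given) t_e = 11 mm.
A_we = 11 × 225 = 2475 mm².
F_nw = 0.6 F_EXX = 330 MPa.
φR_n = 0.75 × 330 × 2475 × 10⁻³ = 612.6 kN.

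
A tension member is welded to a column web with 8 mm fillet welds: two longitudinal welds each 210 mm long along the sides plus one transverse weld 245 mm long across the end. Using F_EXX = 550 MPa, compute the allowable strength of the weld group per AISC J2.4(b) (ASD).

R_n/Ω ≈ 676 kN

t_e = 0.707 × 8 = 5.656 mm.
R_nwl = 0.6 × 550 × 5.656 × 420 × 10⁻³ = 783.9 kN (longitudinal, 2 welds).
R_nwt = 0.6 × 550 × 5.656 × 245 × 10⁻³ = 457.3 kN (transverse, base value).
(i) R_nwl + R_nwt = 1241 kN; (ii) 0.85 R_nwl + 1.5 R_nwt = 1352 kN.
R_n = max = 1352 kN [governs: (ii)]; R_n/Ω = 676.1 kN.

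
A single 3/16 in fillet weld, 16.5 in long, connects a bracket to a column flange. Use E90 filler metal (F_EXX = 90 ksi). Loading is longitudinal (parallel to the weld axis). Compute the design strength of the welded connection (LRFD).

Effective throat t_e = 0.707 × 0.1875 = 0.1326 in.
Total length L = 16.5 in; A_we = 0.1326 × 16.5 = 2.187 in².
F_nw = 0.6 F_EXX = 0.6 × 90 = 54 ksi.
φR_n = 0.75 × 54 × 2.187 = 88.58 kip.

φR_n ≈ 88.6 kip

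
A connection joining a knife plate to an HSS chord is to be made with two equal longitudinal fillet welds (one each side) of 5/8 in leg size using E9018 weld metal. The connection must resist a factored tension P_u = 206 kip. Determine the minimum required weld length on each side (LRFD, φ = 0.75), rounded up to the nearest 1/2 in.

E90XX → F_EXX = 90 ksi.
Throat t_e = 0.707 × 0.625 = 0.4419 in.
φr_n = 0.75 × 0.6 × 90 × 0.4419 = 17.9 kip/in.
L_req = P_u / φr_n = 206 / 17.9 = 11.51 in total.
Per side: 11.51 / 2 = 5.755 in.
Round up → use L = 6 in on each side.

L = 6 in on each side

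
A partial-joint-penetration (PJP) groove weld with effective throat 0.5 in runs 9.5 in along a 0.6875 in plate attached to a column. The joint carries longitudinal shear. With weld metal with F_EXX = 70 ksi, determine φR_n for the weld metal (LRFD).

φR_n ≈ 150 kip

Effective throat (given) t_e = 0.5 in.
A_we = 0.5 × 9.5 = 4.75 in².
F_nw = 0.6 F_EXX = 42 ksi.
φR_n = 0.75 × 42 × 4.75 = 149.6 kip.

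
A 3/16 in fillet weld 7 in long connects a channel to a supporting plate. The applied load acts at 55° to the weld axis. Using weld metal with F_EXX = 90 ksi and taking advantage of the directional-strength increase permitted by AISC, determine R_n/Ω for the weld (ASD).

R_n/Ω ≈ 34.3 kip

t_e = 0.707 × 0.1875 = 0.1326 in; A_we = 0.1326 × 7 = 0.9279 in².
Directional factor: 1.0 + 0.5 sin^1.5(55°) = 1.371.
F_nw = 0.6 × 90 × 1.371 = 74.02 ksi.
R_n/Ω = (74.02 × 0.9279) / 2.0 = 34.34 kip.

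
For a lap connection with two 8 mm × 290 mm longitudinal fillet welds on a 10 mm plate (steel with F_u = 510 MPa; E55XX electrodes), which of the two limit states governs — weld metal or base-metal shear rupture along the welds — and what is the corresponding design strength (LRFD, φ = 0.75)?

E55XX → F_EXX = 550 MPa.
t_e = 0.707 × 8 = 5.656 mm; L = 580 mm.
Weld metal: φR_n = 0.75 × 0.6 × 550 × 5.656 × 580 × 10⁻³ = 811.9 kN.
Base metal (shear rupture): φR_n = 0.75 × 0.6 × 510 × 10 × 580 × 10⁻³ = 1331 kN.
Governing: weld metal.

φR_n ≈ 812 kN (weld metal governs)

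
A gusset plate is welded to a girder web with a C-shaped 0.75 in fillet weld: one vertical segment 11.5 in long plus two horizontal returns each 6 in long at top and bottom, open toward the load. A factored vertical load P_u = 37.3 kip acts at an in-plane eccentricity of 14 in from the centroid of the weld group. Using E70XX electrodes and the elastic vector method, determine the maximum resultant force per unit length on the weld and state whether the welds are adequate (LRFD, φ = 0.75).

E70XX → F_EXX = 70 ksi.
Total weld length L_w = 23.5 in. Treat welds as unit-width lines.
Centroid: x̄ = 2×6×3 / 23.5 = 1.532 in from the vertical weld.
Polar moment about centroid: J = I_x + I_y = [11.5³/12 + 2×6×5.75²] + [11.5×1.532² + 2(6³/12 + 6×1.468²)] = 612.3 in³.
Direct shear f_v = P/L_w = 37.3 / 23.5 = 1.587 kip/in (vertical).
Torsion M = P·e = 37.3 × 14 = 522.2 kip·in.
Critical point at (x, y) = (4.468, 5.75) from centroid. f_tx = M·y/J = 4.904 kip/in; f_ty = M·x/J = 3.81 kip/in.
Resultant f_max = √[f_tx² + (f_v + f_ty)²] = √[4.904² + (1.587 + 3.81)²] = 7.292 kip/in.
Capacity per unit length: φr_n = 0.75 × 0.6 × 70 × (0.707 × 0.75) = 16.7 kip/in.
7.292 ≤ 16.7 → adequate.

f_max ≈ 7.29 kip/in; adequate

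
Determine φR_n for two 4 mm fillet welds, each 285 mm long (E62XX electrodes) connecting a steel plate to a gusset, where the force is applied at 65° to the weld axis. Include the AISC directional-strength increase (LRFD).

E62XX → F_EXX = 620 MPa.
t_e = 0.707 × 4 = 2.828 mm; A_we = 2.828 × 570 = 1612 mm².
Directional factor: 1.0 + 0.5 sin^1.5(65°) = 1.431.
F_nw = 0.6 × 620 × 1.431 = 532.5 MPa.
φR_n = 0.75 × 532.5 × 1612 × 10⁻³ = 643.8 kN.

φR_n ≈ 644 kN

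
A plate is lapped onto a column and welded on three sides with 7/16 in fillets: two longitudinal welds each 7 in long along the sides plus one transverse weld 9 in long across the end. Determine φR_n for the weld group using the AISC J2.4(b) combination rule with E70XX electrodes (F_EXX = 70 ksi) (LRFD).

t_e = 0.707 × 0.4375 = 0.3093 in.
R_nwl = 0.6 × 70 × 0.3093 × 14 = 181.9 kip (longitudinal, 2 welds).
R_nwt = 0.6 × 70 × 0.3093 × 9 = 116.9 kip (transverse, base value).
(i) R_nwl + R_nwt = 298.8 kip; (ii) 0.85 R_nwl + 1.5 R_nwt = 330 kip.
R_n = max = 330 kip [governs: (ii)]; φR_n = 247.5 kip.

φR_n ≈ 247 kip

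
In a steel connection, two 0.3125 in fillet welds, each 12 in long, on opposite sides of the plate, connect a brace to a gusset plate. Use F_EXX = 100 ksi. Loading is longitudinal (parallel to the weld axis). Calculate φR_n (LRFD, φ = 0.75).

φR_n ≈ 239 kip

Effective throat t_e = 0.707 × 0.3125 = 0.2209 in.
Total length L = 24 in; A_we = 0.2209 × 24 = 5.302 in².
F_nw = 0.6 F_EXX = 0.6 × 100 = 60 ksi.
φR_n = 0.75 × 60 × 5.302 = 238.6 kip.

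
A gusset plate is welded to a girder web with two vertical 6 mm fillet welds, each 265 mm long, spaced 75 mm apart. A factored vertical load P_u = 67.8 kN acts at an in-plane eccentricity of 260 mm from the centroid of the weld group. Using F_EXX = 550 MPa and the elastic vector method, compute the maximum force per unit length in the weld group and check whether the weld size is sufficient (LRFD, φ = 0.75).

Total weld length L_w = 530 mm. Treat welds as unit-width lines.
Polar moment about centroid: J = 2[d³/12 + d(b/2)²] = 2[265³/12 + 265×37.5²] = 3847000 mm³.
Direct shear f_v = P/L_w = 67.8×10³ / 530 = 127.9 N/mm (vertical).
Torsion M = P·e = 67.8×10³ × 260 = 17628000 N·mm.
Critical point at (x, y) = (37.5, 132.5) from centroid. f_tx = M·y/J = 607.2 N/mm; f_ty = M·x/J = 171.8 N/mm.
Resultant f_max = √[f_tx² + (f_v + f_ty)²] = √[607.2² + (127.9 + 171.8)²] = 677.1 N/mm.
Capacity per unit length: φr_n = 0.75 × 0.6 × 550 × (0.707 × 6) = 1050 N/mm.
677.1 ≤ 1050 → adequate.

f_max ≈ 677 N/mm; adequate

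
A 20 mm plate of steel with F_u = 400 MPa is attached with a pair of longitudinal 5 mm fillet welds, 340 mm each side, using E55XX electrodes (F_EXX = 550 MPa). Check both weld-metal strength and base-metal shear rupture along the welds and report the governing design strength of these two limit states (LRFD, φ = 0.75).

φR_n ≈ 595 kN (weld metal governs)

t_e = 0.707 × 5 = 3.535 mm; L = 680 mm.
Weld metal: φR_n = 0.75 × 0.6 × 550 × 3.535 × 680 × 10⁻³ = 594.9 kN.
Base metal (shear rupture): φR_n = 0.75 × 0.6 × 400 × 20 × 680 × 10⁻³ = 2448 kN.
Governing: weld metal.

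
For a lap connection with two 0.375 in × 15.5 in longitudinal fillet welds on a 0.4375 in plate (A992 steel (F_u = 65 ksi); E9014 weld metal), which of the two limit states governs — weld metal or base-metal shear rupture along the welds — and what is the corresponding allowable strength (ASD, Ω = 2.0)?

R_n/Ω ≈ 222 kips (weld metal governs)

E90XX → F_EXX = 90 ksi.
t_e = 0.707 × 0.375 = 0.2651 in; L = 31 in.
Weld metal: R_n/Ω = (1/2.0) × 0.6 × 90 × 0.2651 × 31 = 221.9 kips.
Base metal (shear rupture): R_n/Ω = (1/2.0) × 0.6 × 65 × 0.4375 × 31 = 264.5 kips.
Governing: weld metal.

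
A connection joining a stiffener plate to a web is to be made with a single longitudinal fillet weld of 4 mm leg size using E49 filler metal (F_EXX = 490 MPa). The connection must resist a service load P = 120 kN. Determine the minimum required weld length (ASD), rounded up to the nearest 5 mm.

L = 290 mm

Throat t_e = 0.707 × 4 = 2.828 mm.
r_n/Ω = (0.6 × 490 × 2.828) / 2.0 = 415.7 N/mm = 0.4157 kN/mm.
L_req = P / (r_n/Ω) = 120 / 0.4157 = 288.7 mm total.
Round up → use L = 290 mm.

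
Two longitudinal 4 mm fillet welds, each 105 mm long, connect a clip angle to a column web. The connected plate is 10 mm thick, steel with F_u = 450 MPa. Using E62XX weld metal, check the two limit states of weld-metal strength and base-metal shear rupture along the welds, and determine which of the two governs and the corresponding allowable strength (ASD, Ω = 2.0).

E62XX → F_EXX = 620 MPa.
t_e = 0.707 × 4 = 2.828 mm; L = 210 mm.
Weld metal: R_n/Ω = (1/2.0) × 0.6 × 620 × 2.828 × 210 × 10⁻³ = 110.5 kN.
Base metal (shear rupture): R_n/Ω = (1/2.0) × 0.6 × 450 × 10 × 210 × 10⁻³ = 283.5 kN.
Governing: weld metal.

R_n/Ω ≈ 110 kN (weld metal governs)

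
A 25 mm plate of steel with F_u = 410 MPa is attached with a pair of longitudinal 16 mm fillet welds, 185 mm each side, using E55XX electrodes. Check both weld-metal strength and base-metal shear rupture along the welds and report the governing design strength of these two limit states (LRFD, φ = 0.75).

E55XX → F_EXX = 550 MPa.
t_e = 0.707 × 16 = 11.31 mm; L = 370 mm.
Weld metal: φR_n = 0.75 × 0.6 × 550 × 11.31 × 370 × 10⁻³ = 1036 kN.
Base metal (shear rupture): φR_n = 0.75 × 0.6 × 410 × 25 × 370 × 10⁻³ = 1707 kN.
Governing: weld metal.

φR_n ≈ 1040 kN (weld metal governs)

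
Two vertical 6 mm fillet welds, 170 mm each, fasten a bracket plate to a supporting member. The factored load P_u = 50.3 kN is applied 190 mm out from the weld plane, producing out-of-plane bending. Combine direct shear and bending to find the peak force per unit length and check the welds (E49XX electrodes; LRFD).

f_max ≈ 1000 N/mm; NOT adequate

E49XX → F_EXX = 490 MPa.
L_w = 2 × 170 = 340 mm; section modulus (unit throat) S = 2 × L²/6 = 9633 mm².
Direct shear f_v = P/L_w = 50.3×10³/340 = 147.9 N/mm.
Moment M = P × e = 50.3×10³ × 190 = 9557000 N·mm; bending f_b = M/S = 992.1 N/mm.
f_max = √(f_v² + f_b²) = √(147.9² + 992.1²) = 1003 N/mm.
φr_n = 0.75 × 0.6 × 490 × (0.707 × 6) = 935.4 N/mm → NOT adequate.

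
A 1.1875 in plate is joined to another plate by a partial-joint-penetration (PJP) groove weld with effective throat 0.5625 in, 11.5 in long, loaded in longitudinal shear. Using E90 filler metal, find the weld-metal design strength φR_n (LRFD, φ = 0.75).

φR_n ≈ 262 kip

E90XX → F_EXX = 90 ksi.
Effective throat (given) t_e = 0.5625 in.
A_we = 0.5625 × 11.5 = 6.469 in².
F_nw = 0.6 F_EXX = 54 ksi.
φR_n = 0.75 × 54 × 6.469 = 262 kip.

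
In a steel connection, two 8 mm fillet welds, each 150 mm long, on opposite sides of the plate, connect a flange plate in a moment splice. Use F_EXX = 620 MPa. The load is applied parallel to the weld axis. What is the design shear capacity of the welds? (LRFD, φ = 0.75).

Effective throat t_e = 0.707 × 8 = 5.656 mm.
Total length L = 300 mm; A_we = 5.656 × 300 = 1697 mm².
F_nw = 0.6 F_EXX = 0.6 × 620 = 372 MPa.
φR_n = 0.75 × 372 × 1697 × 10⁻³ = 473.4 kN.

φR_n ≈ 473 kN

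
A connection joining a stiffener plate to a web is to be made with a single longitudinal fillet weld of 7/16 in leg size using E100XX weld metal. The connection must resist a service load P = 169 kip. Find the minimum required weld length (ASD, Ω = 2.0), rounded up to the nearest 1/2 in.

E100XX → F_EXX = 100 ksi.
Throat t_e = 0.707 × 0.4375 = 0.3093 in.
r_n/Ω = (0.6 × 100 × 0.3093) / 2.0 = 9.279 kip/in.
L_req = P / (r_n/Ω) = 169 / 9.279 = 18.21 in total.
Round up → use L = 18.5 in.

L = 18.5 in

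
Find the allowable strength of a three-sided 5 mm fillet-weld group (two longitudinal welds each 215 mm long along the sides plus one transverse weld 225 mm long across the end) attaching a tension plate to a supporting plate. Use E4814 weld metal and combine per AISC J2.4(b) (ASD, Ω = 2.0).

R_n/Ω ≈ 358 kN

E48XX → F_EXX = 480 MPa.
t_e = 0.707 × 5 = 3.535 mm.
R_nwl = 0.6 × 480 × 3.535 × 430 × 10⁻³ = 437.8 kN (longitudinal, 2 welds).
R_nwt = 0.6 × 480 × 3.535 × 225 × 10⁻³ = 229.1 kN (transverse, base value).
(i) R_nwl + R_nwt = 666.8 kN; (ii) 0.85 R_nwl + 1.5 R_nwt = 715.7 kN.
R_n = max = 715.7 kN [governs: (ii)]; R_n/Ω = 357.9 kN.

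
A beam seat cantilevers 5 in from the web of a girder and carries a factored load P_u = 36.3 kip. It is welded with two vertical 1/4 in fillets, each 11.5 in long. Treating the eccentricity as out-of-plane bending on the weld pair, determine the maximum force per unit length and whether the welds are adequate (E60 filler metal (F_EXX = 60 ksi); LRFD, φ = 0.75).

f_max ≈ 4.41 kip/in; adequate

L_w = 2 × 11.5 = 23 in; section modulus (unit throat) S = 2 × L²/6 = 44.08 in².
Direct shear f_v = P/L_w = 36.3/23 = 1.578 kip/in.
Moment M = P × e = 36.3 × 5 = 181.5 kip·in; bending f_b = M/S = 4.117 kip/in.
f_max = √(f_v² + f_b²) = √(1.578² + 4.117²) = 4.409 kip/in.
φr_n = 0.75 × 0.6 × 60 × (0.707 × 0.25) = 4.772 kip/in → adequate.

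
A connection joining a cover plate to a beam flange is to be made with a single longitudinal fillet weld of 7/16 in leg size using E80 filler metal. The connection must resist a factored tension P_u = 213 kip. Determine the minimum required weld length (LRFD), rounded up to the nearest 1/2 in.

L = 19.5 in

E80XX → F_EXX = 80 ksi.
Throat t_e = 0.707 × 0.4375 = 0.3093 in.
φr_n = 0.75 × 0.6 × 80 × 0.3093 = 11.14 kip/in.
L_req = P_u / φr_n = 213 / 11.14 = 19.13 in total.
Round up → use L = 19.5 in.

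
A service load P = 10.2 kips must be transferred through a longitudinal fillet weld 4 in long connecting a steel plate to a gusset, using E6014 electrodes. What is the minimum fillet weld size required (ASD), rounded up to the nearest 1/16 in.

w = 1/4 in

E60XX → F_EXX = 60 ksi.
Total weld length L = 4 in.
Required throat t_e = P × Ω / (0.6 F_EXX × L) = 10.2 × 2.0 / (0.6 × 60 × 4) = 0.1417 in.
Required leg w = t_e / 0.707 = 0.2004 in → use 1/4 in.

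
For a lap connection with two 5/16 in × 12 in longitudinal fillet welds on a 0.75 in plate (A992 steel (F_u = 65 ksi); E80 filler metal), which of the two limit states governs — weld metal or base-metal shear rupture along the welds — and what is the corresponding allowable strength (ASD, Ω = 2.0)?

R_n/Ω ≈ 127 kip (weld metal governs)

E80XX → F_EXX = 80 ksi.
t_e = 0.707 × 0.3125 = 0.2209 in; L = 24 in.
Weld metal: R_n/Ω = (1/2.0) × 0.6 × 80 × 0.2209 × 24 = 127.3 kip.
Base metal (shear rupture): R_n/Ω = (1/2.0) × 0.6 × 65 × 0.75 × 24 = 351 kip.
Governing: weld metal.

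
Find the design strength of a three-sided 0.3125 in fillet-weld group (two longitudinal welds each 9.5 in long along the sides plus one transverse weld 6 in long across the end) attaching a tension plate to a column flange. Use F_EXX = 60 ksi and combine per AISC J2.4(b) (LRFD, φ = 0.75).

t_e = 0.707 × 0.3125 = 0.2209 in.
R_nwl = 0.6 × 60 × 0.2209 × 19 = 151.1 kip (longitudinal, 2 welds).
R_nwt = 0.6 × 60 × 0.2209 × 6 = 47.72 kip (transverse, base value).
(i) R_nwl + R_nwt = 198.8 kip; (ii) 0.85 R_nwl + 1.5 R_nwt = 200 kip.
R_n = max = 200 kip [governs: (ii)]; φR_n = 150 kip.

φR_n ≈ 150 kip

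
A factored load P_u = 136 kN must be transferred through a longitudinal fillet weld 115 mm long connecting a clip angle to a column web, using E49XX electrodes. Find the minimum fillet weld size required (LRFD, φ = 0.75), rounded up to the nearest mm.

w = 8 mm

E49XX → F_EXX = 490 MPa.
Total weld length L = 115 mm.
Required throat t_e = P_u / (φ × 0.6 F_EXX × L) = 136 / (0.75 × 0.6 × 490 × 115 × 10⁻³) = 5.363 mm.
Required leg w = t_e / 0.707 = 7.586 mm → use 8 mm.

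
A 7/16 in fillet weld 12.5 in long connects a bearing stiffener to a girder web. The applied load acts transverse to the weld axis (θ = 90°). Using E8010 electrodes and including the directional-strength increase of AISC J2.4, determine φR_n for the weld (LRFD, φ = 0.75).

φR_n ≈ 209 kips

E80XX → F_EXX = 80 ksi.
t_e = 0.707 × 0.4375 = 0.3093 in; A_we = 0.3093 × 12.5 = 3.866 in².
Directional factor: 1.0 + 0.5 sin^1.5(90°) = 1.5.
F_nw = 0.6 × 80 × 1.5 = 72 ksi.
φR_n = 0.75 × 72 × 3.866 = 208.8 kips.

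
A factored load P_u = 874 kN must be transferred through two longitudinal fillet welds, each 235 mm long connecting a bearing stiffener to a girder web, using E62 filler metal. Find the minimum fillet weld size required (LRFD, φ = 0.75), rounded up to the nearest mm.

w = 10 mm

E62XX → F_EXX = 620 MPa.
Total weld length L = 470 mm.
Required throat t_e = P_u / (φ × 0.6 F_EXX × L) = 874 / (0.75 × 0.6 × 620 × 470 × 10⁻³) = 6.665 mm.
Required leg w = t_e / 0.707 = 9.427 mm → use 10 mm.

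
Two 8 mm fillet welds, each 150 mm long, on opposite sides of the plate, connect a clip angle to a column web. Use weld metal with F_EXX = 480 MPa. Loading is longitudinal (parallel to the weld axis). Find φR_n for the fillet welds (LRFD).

φR_n ≈ 367 kN

Effective throat t_e = 0.707 × 8 = 5.656 mm.
Total length L = 300 mm; A_we = 5.656 × 300 = 1697 mm².
F_nw = 0.6 F_EXX = 0.6 × 480 = 288 MPa.
φR_n = 0.75 × 288 × 1697 × 10⁻³ = 366.5 kN.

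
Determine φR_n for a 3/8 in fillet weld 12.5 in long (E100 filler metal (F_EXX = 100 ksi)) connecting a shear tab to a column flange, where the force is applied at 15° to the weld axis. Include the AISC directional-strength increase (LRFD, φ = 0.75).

φR_n ≈ 159 kip

t_e = 0.707 × 0.375 = 0.2651 in; A_we = 0.2651 × 12.5 = 3.314 in².
Directional factor: 1.0 + 0.5 sin^1.5(15°) = 1.066.
F_nw = 0.6 × 100 × 1.066 = 63.95 ksi.
φR_n = 0.75 × 63.95 × 3.314 = 159 kip.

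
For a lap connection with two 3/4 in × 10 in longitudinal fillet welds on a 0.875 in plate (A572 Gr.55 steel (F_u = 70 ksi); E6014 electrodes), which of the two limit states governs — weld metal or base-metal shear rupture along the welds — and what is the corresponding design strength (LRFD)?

φR_n ≈ 286 kip (weld metal governs)

E60XX → F_EXX = 60 ksi.
t_e = 0.707 × 0.75 = 0.5302 in; L = 20 in.
Weld metal: φR_n = 0.75 × 0.6 × 60 × 0.5302 × 20 = 286.3 kip.
Base metal (shear rupture): φR_n = 0.75 × 0.6 × 70 × 0.875 × 20 = 551.2 kip.
Governing: weld metal.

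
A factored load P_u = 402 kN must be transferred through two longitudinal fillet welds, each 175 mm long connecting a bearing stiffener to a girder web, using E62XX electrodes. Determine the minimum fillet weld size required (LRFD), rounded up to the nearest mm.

w = 6 mm

E62XX → F_EXX = 620 MPa.
Total weld length L = 350 mm.
Required throat t_e = P_u / (φ × 0.6 F_EXX × L) = 402 / (0.75 × 0.6 × 620 × 350 × 10⁻³) = 4.117 mm.
Required leg w = t_e / 0.707 = 5.823 mm → use 6 mm.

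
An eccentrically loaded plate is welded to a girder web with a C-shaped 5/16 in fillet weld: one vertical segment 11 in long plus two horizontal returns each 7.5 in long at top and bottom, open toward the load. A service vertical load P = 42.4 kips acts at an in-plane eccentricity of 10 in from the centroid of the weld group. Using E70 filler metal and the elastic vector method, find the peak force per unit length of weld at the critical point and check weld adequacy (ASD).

f_max ≈ 5.74 kip/in; NOT adequate

E70XX → F_EXX = 70 ksi.
Total weld length L_w = 26 in. Treat welds as unit-width lines.
Centroid: x̄ = 2×7.5×3.75 / 26 = 2.163 in from the vertical weld.
Polar moment about centroid: J = I_x + I_y = [11³/12 + 2×7.5×5.5²] + [11×2.163² + 2(7.5³/12 + 7.5×1.587²)] = 724.2 in³.
Direct shear f_v = P/L_w = 42.4 / 26 = 1.631 kip/in (vertical).
Torsion M = P·e = 42.4 × 10 = 424 kip·in.
Critical point at (x, y) = (5.337, 5.5) from centroid. f_tx = M·y/J = 3.22 kip/in; f_ty = M·x/J = 3.124 kip/in.
Resultant f_max = √[f_tx² + (f_v + f_ty)²] = √[3.22² + (1.631 + 3.124)²] = 5.743 kip/in.
Capacity per unit length: r_n/Ω = (1/2.0) × 0.6 × 70 × (0.707 × 0.3125) = 4.64 kip/in.
5.743 > 4.64 → NOT adequate.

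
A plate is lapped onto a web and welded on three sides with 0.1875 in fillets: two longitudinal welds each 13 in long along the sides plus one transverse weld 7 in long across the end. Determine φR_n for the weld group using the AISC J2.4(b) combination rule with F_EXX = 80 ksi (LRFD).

φR_n ≈ 157 kip

t_e = 0.707 × 0.1875 = 0.1326 in.
R_nwl = 0.6 × 80 × 0.1326 × 26 = 165.4 kip (longitudinal, 2 welds).
R_nwt = 0.6 × 80 × 0.1326 × 7 = 44.54 kip (transverse, base value).
(i) R_nwl + R_nwt = 210 kip; (ii) 0.85 R_nwl + 1.5 R_nwt = 207.4 kip.
R_n = max = 210 kip [governs: (i)]; φR_n = 157.5 kip.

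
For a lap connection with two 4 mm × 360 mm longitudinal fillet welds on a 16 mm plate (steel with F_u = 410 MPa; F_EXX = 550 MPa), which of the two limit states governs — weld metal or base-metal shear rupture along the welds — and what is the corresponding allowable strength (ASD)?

R_n/Ω ≈ 336 kN (weld metal governs)

t_e = 0.707 × 4 = 2.828 mm; L = 720 mm.
Weld metal: R_n/Ω = (1/2.0) × 0.6 × 550 × 2.828 × 720 × 10⁻³ = 336 kN.
Base metal (shear rupture): R_n/Ω = (1/2.0) × 0.6 × 410 × 16 × 720 × 10⁻³ = 1417 kN.
Governing: weld metal.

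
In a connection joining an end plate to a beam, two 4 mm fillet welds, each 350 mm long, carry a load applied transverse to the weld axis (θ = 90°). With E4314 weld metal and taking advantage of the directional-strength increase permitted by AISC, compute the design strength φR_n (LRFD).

φR_n ≈ 575 kN

E43XX → F_EXX = 430 MPa.
t_e = 0.707 × 4 = 2.828 mm; A_we = 2.828 × 700 = 1980 mm².
Directional factor: 1.0 + 0.5 sin^1.5(90°) = 1.5.
F_nw = 0.6 × 430 × 1.5 = 387 MPa.
φR_n = 0.75 × 387 × 1980 × 10⁻³ = 574.6 kN.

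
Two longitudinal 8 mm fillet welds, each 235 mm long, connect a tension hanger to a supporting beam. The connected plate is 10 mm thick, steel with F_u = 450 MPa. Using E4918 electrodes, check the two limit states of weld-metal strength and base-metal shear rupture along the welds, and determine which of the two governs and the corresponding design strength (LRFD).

φR_n ≈ 586 kN (weld metal governs)

E49XX → F_EXX = 490 MPa.
t_e = 0.707 × 8 = 5.656 mm; L = 470 mm.
Weld metal: φR_n = 0.75 × 0.6 × 490 × 5.656 × 470 × 10⁻³ = 586.2 kN.
Base metal (shear rupture): φR_n = 0.75 × 0.6 × 450 × 10 × 470 × 10⁻³ = 951.8 kN.
Governing: weld metal.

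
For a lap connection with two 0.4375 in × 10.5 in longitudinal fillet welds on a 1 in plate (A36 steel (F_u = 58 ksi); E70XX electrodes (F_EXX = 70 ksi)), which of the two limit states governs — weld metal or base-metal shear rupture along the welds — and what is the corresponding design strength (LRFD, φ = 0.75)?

t_e = 0.707 × 0.4375 = 0.3093 in; L = 21 in.
Weld metal: φR_n = 0.75 × 0.6 × 70 × 0.3093 × 21 = 204.6 kips.
Base metal (shear rupture): φR_n = 0.75 × 0.6 × 58 × 1 × 21 = 548.1 kips.
Governing: weld metal.

φR_n ≈ 205 kips (weld metal governs)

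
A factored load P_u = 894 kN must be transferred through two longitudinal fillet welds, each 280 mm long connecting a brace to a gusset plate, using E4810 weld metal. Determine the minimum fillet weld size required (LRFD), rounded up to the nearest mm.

w = 11 mm

E48XX → F_EXX = 480 MPa.
Total weld length L = 560 mm.
Required throat t_e = P_u / (φ × 0.6 F_EXX × L) = 894 / (0.75 × 0.6 × 480 × 560 × 10⁻³) = 7.391 mm.
Required leg w = t_e / 0.707 = 10.45 mm → use 11 mm.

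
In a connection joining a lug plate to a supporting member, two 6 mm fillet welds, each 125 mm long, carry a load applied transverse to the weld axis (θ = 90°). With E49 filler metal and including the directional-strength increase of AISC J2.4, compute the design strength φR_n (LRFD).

E49XX → F_EXX = 490 MPa.
t_e = 0.707 × 6 = 4.242 mm; A_we = 4.242 × 250 = 1060 mm².
Directional factor: 1.0 + 0.5 sin^1.5(90°) = 1.5.
F_nw = 0.6 × 490 × 1.5 = 441 MPa.
φR_n = 0.75 × 441 × 1060 × 10⁻³ = 350.8 kN.

φR_n ≈ 351 kN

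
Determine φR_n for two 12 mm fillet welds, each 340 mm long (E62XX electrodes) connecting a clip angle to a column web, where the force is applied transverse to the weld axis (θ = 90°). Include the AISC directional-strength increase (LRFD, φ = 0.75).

φR_n ≈ 2410 kN

E62XX → F_EXX = 620 MPa.
t_e = 0.707 × 12 = 8.484 mm; A_we = 8.484 × 680 = 5769 mm².
Directional factor: 1.0 + 0.5 sin^1.5(90°) = 1.5.
F_nw = 0.6 × 620 × 1.5 = 558 MPa.
φR_n = 0.75 × 558 × 5769 × 10⁻³ = 2414 kN.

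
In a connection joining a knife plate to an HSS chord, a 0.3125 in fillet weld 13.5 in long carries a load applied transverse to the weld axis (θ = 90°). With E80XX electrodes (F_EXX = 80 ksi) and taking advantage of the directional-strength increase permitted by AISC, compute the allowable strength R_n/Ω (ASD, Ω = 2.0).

R_n/Ω ≈ 107 kips

t_e = 0.707 × 0.3125 = 0.2209 in; A_we = 0.2209 × 13.5 = 2.983 in².
Directional factor: 1.0 + 0.5 sin^1.5(90°) = 1.5.
F_nw = 0.6 × 80 × 1.5 = 72 ksi.
R_n/Ω = (72 × 2.983) / 2.0 = 107.4 kips.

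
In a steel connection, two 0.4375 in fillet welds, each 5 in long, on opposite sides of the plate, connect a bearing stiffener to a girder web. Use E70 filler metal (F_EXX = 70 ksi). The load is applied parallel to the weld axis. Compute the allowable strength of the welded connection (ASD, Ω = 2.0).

Effective throat t_e = 0.707 × 0.4375 = 0.3093 in.
Total length L = 10 in; A_we = 0.3093 × 10 = 3.093 in².
F_nw = 0.6 F_EXX = 0.6 × 70 = 42 ksi.
R_n = 42 × 3.093 = 129.9 kip; R_n/Ω = 129.9/2.0 = 64.96 kip.

R_n/Ω ≈ 65 kip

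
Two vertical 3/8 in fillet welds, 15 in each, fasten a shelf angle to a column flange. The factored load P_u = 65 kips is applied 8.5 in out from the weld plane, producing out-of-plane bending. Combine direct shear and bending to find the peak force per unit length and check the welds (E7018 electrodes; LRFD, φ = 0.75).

E70XX → F_EXX = 70 ksi.
L_w = 2 × 15 = 30 in; section modulus (unit throat) S = 2 × L²/6 = 75 in².
Direct shear f_v = P/L_w = 65/30 = 2.167 kip/in.
Moment M = P × e = 65 × 8.5 = 552.5 kip·in; bending f_b = M/S = 7.367 kip/in.
f_max = √(f_v² + f_b²) = √(2.167² + 7.367²) = 7.679 kip/in.
φr_n = 0.75 × 0.6 × 70 × (0.707 × 0.375) = 8.351 kip/in → adequate.

f_max ≈ 7.68 kip/in; adequate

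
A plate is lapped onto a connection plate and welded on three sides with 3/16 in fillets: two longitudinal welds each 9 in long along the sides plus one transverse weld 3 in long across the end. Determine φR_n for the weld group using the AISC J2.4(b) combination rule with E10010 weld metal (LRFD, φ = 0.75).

E100XX → F_EXX = 100 ksi.
t_e = 0.707 × 0.1875 = 0.1326 in.
R_nwl = 0.6 × 100 × 0.1326 × 18 = 143.2 kip (longitudinal, 2 welds).
R_nwt = 0.6 × 100 × 0.1326 × 3 = 23.86 kip (transverse, base value).
(i) R_nwl + R_nwt = 167 kip; (ii) 0.85 R_nwl + 1.5 R_nwt = 157.5 kip.
R_n = max = 167 kip [governs: (i)]; φR_n = 125.3 kip.

φR_n ≈ 125 kip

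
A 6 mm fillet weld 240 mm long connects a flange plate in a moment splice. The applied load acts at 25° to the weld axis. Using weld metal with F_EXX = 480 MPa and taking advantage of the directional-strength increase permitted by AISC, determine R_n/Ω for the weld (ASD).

t_e = 0.707 × 6 = 4.242 mm; A_we = 4.242 × 240 = 1018 mm².
Directional factor: 1.0 + 0.5 sin^1.5(25°) = 1.137.
F_nw = 0.6 × 480 × 1.137 = 327.6 MPa.
R_n/Ω = (327.6 × 1018) / 2.0 × 10⁻³ = 166.7 kN.

R_n/Ω ≈ 167 kN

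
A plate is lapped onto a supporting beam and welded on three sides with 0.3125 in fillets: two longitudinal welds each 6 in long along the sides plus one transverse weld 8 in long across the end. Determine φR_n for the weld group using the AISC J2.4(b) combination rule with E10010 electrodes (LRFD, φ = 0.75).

φR_n ≈ 221 kips

E100XX → F_EXX = 100 ksi.
t_e = 0.707 × 0.3125 = 0.2209 in.
R_nwl = 0.6 × 100 × 0.2209 × 12 = 159.1 kips (longitudinal, 2 welds).
R_nwt = 0.6 × 100 × 0.2209 × 8 = 106 kips (transverse, base value).
(i) R_nwl + R_nwt = 265.1 kips; (ii) 0.85 R_nwl + 1.5 R_nwt = 294.3 kips.
R_n = max = 294.3 kips [governs: (ii)]; φR_n = 220.7 kips.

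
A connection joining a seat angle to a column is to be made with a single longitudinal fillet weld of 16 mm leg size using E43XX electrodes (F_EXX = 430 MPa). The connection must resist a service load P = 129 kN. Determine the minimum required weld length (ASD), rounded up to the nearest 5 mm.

Throat t_e = 0.707 × 16 = 11.31 mm.
r_n/Ω = (0.6 × 430 × 11.31) / 2.0 = 1459 N/mm = 1.459 kN/mm.
L_req = P / (r_n/Ω) = 129 / 1.459 = 88.4 mm total.
Round up → use L = 90 mm.

L = 90 mm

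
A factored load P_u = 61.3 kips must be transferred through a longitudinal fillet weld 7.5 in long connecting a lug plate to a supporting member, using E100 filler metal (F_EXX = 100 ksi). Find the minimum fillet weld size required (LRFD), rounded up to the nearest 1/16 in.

w = 5/16 in

Total weld length L = 7.5 in.
Required throat t_e = P_u / (φ × 0.6 F_EXX × L) = 61.3 / (0.75 × 0.6 × 100 × 7.5) = 0.1816 in.
Required leg w = t_e / 0.707 = 0.2569 in → use 5/16 in.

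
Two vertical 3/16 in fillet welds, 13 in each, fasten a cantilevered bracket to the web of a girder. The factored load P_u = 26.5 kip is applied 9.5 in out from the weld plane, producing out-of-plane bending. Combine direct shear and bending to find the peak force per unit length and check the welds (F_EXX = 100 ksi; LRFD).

L_w = 2 × 13 = 26 in; section modulus (unit throat) S = 2 × L²/6 = 56.33 in².
Direct shear f_v = P/L_w = 26.5/26 = 1.019 kip/in.
Moment M = P × e = 26.5 × 9.5 = 251.75 kip·in; bending f_b = M/S = 4.469 kip/in.
f_max = √(f_v² + f_b²) = √(1.019² + 4.469²) = 4.584 kip/in.
φr_n = 0.75 × 0.6 × 100 × (0.707 × 0.1875) = 5.965 kip/in → adequate.

f_max ≈ 4.58 kip/in; adequate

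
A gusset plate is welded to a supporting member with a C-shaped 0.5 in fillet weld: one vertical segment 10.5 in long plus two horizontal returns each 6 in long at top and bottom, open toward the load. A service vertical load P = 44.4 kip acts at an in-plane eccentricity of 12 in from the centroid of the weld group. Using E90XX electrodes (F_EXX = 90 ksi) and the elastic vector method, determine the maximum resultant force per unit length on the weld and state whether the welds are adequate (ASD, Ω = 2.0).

f_max ≈ 8.51 kip/in; adequate

Total weld length L_w = 22.5 in. Treat welds as unit-width lines.
Centroid: x̄ = 2×6×3 / 22.5 = 1.6 in from the vertical weld.
Polar moment about centroid: J = I_x + I_y = [10.5³/12 + 2×6×5.25²] + [10.5×1.6² + 2(6³/12 + 6×1.4²)] = 513.6 in³.
Direct shear f_v = P/L_w = 44.4 / 22.5 = 1.973 kip/in (vertical).
Torsion M = P·e = 44.4 × 12 = 532.8 kip·in.
Critical point at (x, y) = (4.4, 5.25) from centroid. f_tx = M·y/J = 5.446 kip/in; f_ty = M·x/J = 4.564 kip/in.
Resultant f_max = √[f_tx² + (f_v + f_ty)²] = √[5.446² + (1.973 + 4.564)²] = 8.509 kip/in.
Capacity per unit length: r_n/Ω = (1/2.0) × 0.6 × 90 × (0.707 × 0.5) = 9.544 kip/in.
8.509 ≤ 9.544 → adequate.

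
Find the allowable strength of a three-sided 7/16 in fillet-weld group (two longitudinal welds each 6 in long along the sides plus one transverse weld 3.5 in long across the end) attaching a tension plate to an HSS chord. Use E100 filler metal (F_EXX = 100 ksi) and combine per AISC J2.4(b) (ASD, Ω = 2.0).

t_e = 0.707 × 0.4375 = 0.3093 in.
R_nwl = 0.6 × 100 × 0.3093 × 12 = 222.7 kips (longitudinal, 2 welds).
R_nwt = 0.6 × 100 × 0.3093 × 3.5 = 64.96 kips (transverse, base value).
(i) R_nwl + R_nwt = 287.7 kips; (ii) 0.85 R_nwl + 1.5 R_nwt = 286.7 kips.
R_n = max = 287.7 kips [governs: (i)]; R_n/Ω = 143.8 kips.

R_n/Ω ≈ 144 kips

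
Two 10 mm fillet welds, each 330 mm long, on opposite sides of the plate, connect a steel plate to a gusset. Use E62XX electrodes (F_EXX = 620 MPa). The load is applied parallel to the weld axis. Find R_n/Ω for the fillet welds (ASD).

Effective throat t_e = 0.707 × 10 = 7.07 mm.
Total length L = 660 mm; A_we = 7.07 × 660 = 4666 mm².
F_nw = 0.6 F_EXX = 0.6 × 620 = 372 MPa.
R_n = 372 × 4666 × 10⁻³ = 1736 kN; R_n/Ω = 1736/2.0 = 867.9 kN.

R_n/Ω ≈ 868 kN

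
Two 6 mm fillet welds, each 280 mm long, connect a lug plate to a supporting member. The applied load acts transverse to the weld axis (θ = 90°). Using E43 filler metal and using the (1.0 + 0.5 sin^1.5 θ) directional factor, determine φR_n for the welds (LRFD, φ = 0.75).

φR_n ≈ 689 kN

E43XX → F_EXX = 430 MPa.
t_e = 0.707 × 6 = 4.242 mm; A_we = 4.242 × 560 = 2376 mm².
Directional factor: 1.0 + 0.5 sin^1.5(90°) = 1.5.
F_nw = 0.6 × 430 × 1.5 = 387 MPa.
φR_n = 0.75 × 387 × 2376 × 10⁻³ = 689.5 kN.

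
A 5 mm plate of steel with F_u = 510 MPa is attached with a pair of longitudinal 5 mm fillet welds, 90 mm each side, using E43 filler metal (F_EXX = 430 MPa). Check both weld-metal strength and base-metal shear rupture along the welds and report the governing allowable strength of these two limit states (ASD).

t_e = 0.707 × 5 = 3.535 mm; L = 180 mm.
Weld metal: R_n/Ω = (1/2.0) × 0.6 × 430 × 3.535 × 180 × 10⁻³ = 82.08 kN.
Base metal (shear rupture): R_n/Ω = (1/2.0) × 0.6 × 510 × 5 × 180 × 10⁻³ = 137.7 kN.
Governing: weld metal.

R_n/Ω ≈ 82.1 kN (weld metal governs)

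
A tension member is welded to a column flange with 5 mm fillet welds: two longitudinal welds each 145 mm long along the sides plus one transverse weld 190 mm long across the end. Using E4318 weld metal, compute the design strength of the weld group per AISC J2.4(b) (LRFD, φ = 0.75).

φR_n ≈ 364 kN

E43XX → F_EXX = 430 MPa.
t_e = 0.707 × 5 = 3.535 mm.
R_nwl = 0.6 × 430 × 3.535 × 290 × 10⁻³ = 264.5 kN (longitudinal, 2 welds).
R_nwt = 0.6 × 430 × 3.535 × 190 × 10⁻³ = 173.3 kN (transverse, base value).
(i) R_nwl + R_nwt = 437.8 kN; (ii) 0.85 R_nwl + 1.5 R_nwt = 484.7 kN.
R_n = max = 484.7 kN [governs: (ii)]; φR_n = 363.6 kN.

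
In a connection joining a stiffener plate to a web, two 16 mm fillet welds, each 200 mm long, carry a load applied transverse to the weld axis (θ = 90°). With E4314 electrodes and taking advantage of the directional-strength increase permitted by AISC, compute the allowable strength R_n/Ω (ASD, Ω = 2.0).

R_n/Ω ≈ 876 kN

E43XX → F_EXX = 430 MPa.
t_e = 0.707 × 16 = 11.31 mm; A_we = 11.31 × 400 = 4525 mm².
Directional factor: 1.0 + 0.5 sin^1.5(90°) = 1.5.
F_nw = 0.6 × 430 × 1.5 = 387 MPa.
R_n/Ω = (387 × 4525) / 2.0 × 10⁻³ = 875.5 kN.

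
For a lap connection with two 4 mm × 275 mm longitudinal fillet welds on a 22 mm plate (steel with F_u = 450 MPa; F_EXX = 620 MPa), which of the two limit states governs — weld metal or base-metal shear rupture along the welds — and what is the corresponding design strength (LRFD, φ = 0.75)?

φR_n ≈ 434 kN (weld metal governs)

t_e = 0.707 × 4 = 2.828 mm; L = 550 mm.
Weld metal: φR_n = 0.75 × 0.6 × 620 × 2.828 × 550 × 10⁻³ = 434 kN.
Base metal (shear rupture): φR_n = 0.75 × 0.6 × 450 × 22 × 550 × 10⁻³ = 2450 kN.
Governing: weld metal.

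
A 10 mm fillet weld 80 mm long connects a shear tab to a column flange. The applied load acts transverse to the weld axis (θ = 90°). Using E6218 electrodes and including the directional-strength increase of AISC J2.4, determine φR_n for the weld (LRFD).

φR_n ≈ 237 kN

E62XX → F_EXX = 620 MPa.
t_e = 0.707 × 10 = 7.07 mm; A_we = 7.07 × 80 = 565.6 mm².
Directional factor: 1.0 + 0.5 sin^1.5(90°) = 1.5.
F_nw = 0.6 × 620 × 1.5 = 558 MPa.
φR_n = 0.75 × 558 × 565.6 × 10⁻³ = 236.7 kN.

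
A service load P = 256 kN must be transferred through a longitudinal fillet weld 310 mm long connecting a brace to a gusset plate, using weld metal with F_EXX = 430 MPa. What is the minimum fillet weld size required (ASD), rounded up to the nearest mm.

w = 10 mm

Total weld length L = 310 mm.
Required throat t_e = P × Ω / (0.6 F_EXX × L) = 256 × 2.0 / (0.6 × 430 × 310 × 10⁻³) = 6.402 mm.
Required leg w = t_e / 0.707 = 9.055 mm → use 10 mm.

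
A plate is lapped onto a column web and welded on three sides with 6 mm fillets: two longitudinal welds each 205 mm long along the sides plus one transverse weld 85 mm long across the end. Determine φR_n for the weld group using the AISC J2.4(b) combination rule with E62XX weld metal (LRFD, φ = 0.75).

E62XX → F_EXX = 620 MPa.
t_e = 0.707 × 6 = 4.242 mm.
R_nwl = 0.6 × 620 × 4.242 × 410 × 10⁻³ = 647 kN (longitudinal, 2 welds).
R_nwt = 0.6 × 620 × 4.242 × 85 × 10⁻³ = 134.1 kN (transverse, base value).
(i) R_nwl + R_nwt = 781.1 kN; (ii) 0.85 R_nwl + 1.5 R_nwt = 751.1 kN.
R_n = max = 781.1 kN [governs: (i)]; φR_n = 585.8 kN.

φR_n ≈ 586 kN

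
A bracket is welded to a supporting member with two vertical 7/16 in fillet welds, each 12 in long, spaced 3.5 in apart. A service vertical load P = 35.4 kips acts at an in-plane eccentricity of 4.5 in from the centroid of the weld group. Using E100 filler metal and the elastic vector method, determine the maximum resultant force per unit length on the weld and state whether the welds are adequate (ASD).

f_max ≈ 3.47 kip/in; adequate

E100XX → F_EXX = 100 ksi.
Total weld length L_w = 24 in. Treat welds as unit-width lines.
Polar moment about centroid: J = 2[d³/12 + d(b/2)²] = 2[12³/12 + 12×1.75²] = 361.5 in³.
Direct shear f_v = P/L_w = 35.4 / 24 = 1.475 kip/in (vertical).
Torsion M = P·e = 35.4 × 4.5 = 159.3 kip·in.
Critical point at (x, y) = (1.75, 6) from centroid. f_tx = M·y/J = 2.644 kip/in; f_ty = M·x/J = 0.7712 kip/in.
Resultant f_max = √[f_tx² + (f_v + f_ty)²] = √[2.644² + (1.475 + 0.7712)²] = 3.469 kip/in.
Capacity per unit length: r_n/Ω = (1/2.0) × 0.6 × 100 × (0.707 × 0.4375) = 9.279 kip/in.
3.469 ≤ 9.279 → adequate.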